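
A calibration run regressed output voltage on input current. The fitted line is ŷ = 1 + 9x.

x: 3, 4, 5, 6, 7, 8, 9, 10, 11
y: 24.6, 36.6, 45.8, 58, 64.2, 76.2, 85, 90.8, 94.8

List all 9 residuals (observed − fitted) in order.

x=3: ŷ = 1 + 9·3 = 28; r = 24.6 − 28 = -3.4
x=4: ŷ = 1 + 9·4 = 37; r = 36.6 − 37 = -0.4
x=5: ŷ = 1 + 9·5 = 46; r = 45.8 − 46 = -0.2
x=6: ŷ = 1 + 9·6 = 55; r = 58 − 55 = 3
x=7: ŷ = 1 + 9·7 = 64; r = 64.2 − 64 = 0.2
x=8: ŷ = 1 + 9·8 = 73; r = 76.2 − 73 = 3.2
x=9: ŷ = 1 + 9·9 = 82; r = 85 − 82 = 3
x=10: ŷ = 1 + 9·10 = 91; r = 90.8 − 91 = -0.2
x=11: ŷ = 1 + 9·11 = 100; r = 94.8 − 100 = -5.2

-3.4, -0.4, -0.2, 3, 0.2, 3.2, 3, -0.2, -5.2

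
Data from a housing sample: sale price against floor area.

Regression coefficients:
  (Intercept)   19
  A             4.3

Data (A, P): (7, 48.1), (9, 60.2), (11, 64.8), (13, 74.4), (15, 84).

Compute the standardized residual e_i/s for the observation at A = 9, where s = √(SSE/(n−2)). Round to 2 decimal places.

A=7: P̂ = 19 + 4.3·7 = 49.1; e = 48.1 − 49.1 = -1
A=9: P̂ = 19 + 4.3·9 = 57.7; e = 60.2 − 57.7 = 2.5
A=11: P̂ = 19 + 4.3·11 = 66.3; e = 64.8 − 66.3 = -1.5
A=13: P̂ = 19 + 4.3·13 = 74.9; e = 74.4 − 74.9 = -0.5
A=15: P̂ = 19 + 4.3·15 = 83.5; e = 84 − 83.5 = 0.5
SSE = 1 + 6.25 + 2.25 + 0.25 + 0.25 = 10
s = √(10/3) = 1.82574
e/s = 2.5 / 1.82574 = 1.37

1.37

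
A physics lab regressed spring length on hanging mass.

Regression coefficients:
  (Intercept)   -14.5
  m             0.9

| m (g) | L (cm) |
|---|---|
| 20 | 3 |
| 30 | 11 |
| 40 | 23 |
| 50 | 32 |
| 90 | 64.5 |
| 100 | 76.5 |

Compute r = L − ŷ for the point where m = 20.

r = -0.5

ŷ = -14.5 + 0.9·20 = 3.5
r = 3 − 3.5 = -0.5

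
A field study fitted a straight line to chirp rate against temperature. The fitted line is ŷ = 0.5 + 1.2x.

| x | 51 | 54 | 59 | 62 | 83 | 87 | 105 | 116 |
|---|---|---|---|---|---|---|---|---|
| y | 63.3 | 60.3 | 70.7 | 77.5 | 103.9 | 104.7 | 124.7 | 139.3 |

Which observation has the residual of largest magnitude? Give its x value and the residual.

x = 54, e = -5

x=51: ŷ = 0.5 + 1.2·51 = 61.7; e = 63.3 − 61.7 = 1.6
x=54: ŷ = 0.5 + 1.2·54 = 65.3; e = 60.3 − 65.3 = -5
x=59: ŷ = 0.5 + 1.2·59 = 71.3; e = 70.7 − 71.3 = -0.6
x=62: ŷ = 0.5 + 1.2·62 = 74.9; e = 77.5 − 74.9 = 2.6
x=83: ŷ = 0.5 + 1.2·83 = 100.1; e = 103.9 − 100.1 = 3.8
x=87: ŷ = 0.5 + 1.2·87 = 104.9; e = 104.7 − 104.9 = -0.2
x=105: ŷ = 0.5 + 1.2·105 = 126.5; e = 124.7 − 126.5 = -1.8
x=116: ŷ = 0.5 + 1.2·116 = 139.7; e = 139.3 − 139.7 = -0.4
Largest |e| is 5 at x = 54, residual -5.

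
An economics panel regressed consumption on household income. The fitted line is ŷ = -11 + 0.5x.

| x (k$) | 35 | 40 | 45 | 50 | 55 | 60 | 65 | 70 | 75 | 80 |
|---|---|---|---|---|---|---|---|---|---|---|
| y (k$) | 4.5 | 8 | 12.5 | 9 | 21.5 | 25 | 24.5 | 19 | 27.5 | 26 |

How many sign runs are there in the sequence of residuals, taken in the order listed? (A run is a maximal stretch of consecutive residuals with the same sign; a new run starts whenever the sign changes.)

7 runs

x=35: ŷ = -11 + 0.5·35 = 6.5; r = 4.5 − 6.5 = -2
x=40: ŷ = -11 + 0.5·40 = 9; r = 8 − 9 = -1
x=45: ŷ = -11 + 0.5·45 = 11.5; r = 12.5 − 11.5 = 1
x=50: ŷ = -11 + 0.5·50 = 14; r = 9 − 14 = -5
x=55: ŷ = -11 + 0.5·55 = 16.5; r = 21.5 − 16.5 = 5
x=60: ŷ = -11 + 0.5·60 = 19; r = 25 − 19 = 6
x=65: ŷ = -11 + 0.5·65 = 21.5; r = 24.5 − 21.5 = 3
x=70: ŷ = -11 + 0.5·70 = 24; r = 19 − 24 = -5
x=75: ŷ = -11 + 0.5·75 = 26.5; r = 27.5 − 26.5 = 1
x=80: ŷ = -11 + 0.5·80 = 29; r = 26 − 29 = -3
Signs: − − + − + + + − + −
Runs: −×2, +×1, −×1, +×3, −×1, +×1, −×1 → 7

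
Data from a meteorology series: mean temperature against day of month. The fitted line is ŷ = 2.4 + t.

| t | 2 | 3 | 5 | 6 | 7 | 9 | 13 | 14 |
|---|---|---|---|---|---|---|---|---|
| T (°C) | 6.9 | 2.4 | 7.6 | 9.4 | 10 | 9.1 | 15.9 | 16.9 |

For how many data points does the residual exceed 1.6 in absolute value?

3

t=2: ŷ = 2.4 + 2 = 4.4; r = 6.9 − 4.4 = 2.5
t=3: ŷ = 2.4 + 3 = 5.4; r = 2.4 − 5.4 = -3
t=5: ŷ = 2.4 + 5 = 7.4; r = 7.6 − 7.4 = 0.2
t=6: ŷ = 2.4 + 6 = 8.4; r = 9.4 − 8.4 = 1
t=7: ŷ = 2.4 + 7 = 9.4; r = 10 − 9.4 = 0.6
t=9: ŷ = 2.4 + 9 = 11.4; r = 9.1 − 11.4 = -2.3
t=13: ŷ = 2.4 + 13 = 15.4; r = 15.9 − 15.4 = 0.5
t=14: ŷ = 2.4 + 14 = 16.4; r = 16.9 − 16.4 = 0.5
|r| > 1.6: t=2 (|r|=2.5), t=3 (|r|=3), t=9 (|r|=2.3) → 3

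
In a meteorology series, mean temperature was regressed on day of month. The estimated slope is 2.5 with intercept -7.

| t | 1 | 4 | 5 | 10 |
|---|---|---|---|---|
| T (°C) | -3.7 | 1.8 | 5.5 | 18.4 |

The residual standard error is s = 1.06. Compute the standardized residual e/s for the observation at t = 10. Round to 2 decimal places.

ŷ = -7 + 2.5·10 = 18
e = 18.4 − 18 = 0.4
e/s = 0.4 / 1.06 = 0.38

0.38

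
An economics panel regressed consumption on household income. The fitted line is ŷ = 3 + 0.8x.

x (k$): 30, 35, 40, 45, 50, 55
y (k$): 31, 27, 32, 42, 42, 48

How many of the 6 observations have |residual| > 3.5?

x=30: ŷ = 3 + 0.8·30 = 27; r = 31 − 27 = 4
x=35: ŷ = 3 + 0.8·35 = 31; r = 27 − 31 = -4
x=40: ŷ = 3 + 0.8·40 = 35; r = 32 − 35 = -3
x=45: ŷ = 3 + 0.8·45 = 39; r = 42 − 39 = 3
x=50: ŷ = 3 + 0.8·50 = 43; r = 42 − 43 = -1
x=55: ŷ = 3 + 0.8·55 = 47; r = 48 − 47 = 1
|r| > 3.5: x=30 (|r|=4), x=35 (|r|=4) → 2

2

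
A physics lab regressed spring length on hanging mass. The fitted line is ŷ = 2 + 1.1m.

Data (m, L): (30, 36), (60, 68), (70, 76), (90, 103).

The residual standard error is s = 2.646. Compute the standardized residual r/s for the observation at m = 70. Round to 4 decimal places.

ŷ = 2 + 1.1·70 = 79
r = 76 − 79 = -3
r/s = -3 / 2.646 = -1.1338

-1.1338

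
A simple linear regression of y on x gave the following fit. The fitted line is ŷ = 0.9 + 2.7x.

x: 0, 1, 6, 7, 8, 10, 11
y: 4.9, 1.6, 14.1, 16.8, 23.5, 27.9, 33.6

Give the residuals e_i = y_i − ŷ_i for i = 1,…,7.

4, -2, -3, -3, 1, 0, 3

x=0: ŷ = 0.9 + 2.7·0 = 0.9; e = 4.9 − 0.9 = 4
x=1: ŷ = 0.9 + 2.7·1 = 3.6; e = 1.6 − 3.6 = -2
x=6: ŷ = 0.9 + 2.7·6 = 17.1; e = 14.1 − 17.1 = -3
x=7: ŷ = 0.9 + 2.7·7 = 19.8; e = 16.8 − 19.8 = -3
x=8: ŷ = 0.9 + 2.7·8 = 22.5; e = 23.5 − 22.5 = 1
x=10: ŷ = 0.9 + 2.7·10 = 27.9; e = 27.9 − 27.9 = 0
x=11: ŷ = 0.9 + 2.7·11 = 30.6; e = 33.6 − 30.6 = 3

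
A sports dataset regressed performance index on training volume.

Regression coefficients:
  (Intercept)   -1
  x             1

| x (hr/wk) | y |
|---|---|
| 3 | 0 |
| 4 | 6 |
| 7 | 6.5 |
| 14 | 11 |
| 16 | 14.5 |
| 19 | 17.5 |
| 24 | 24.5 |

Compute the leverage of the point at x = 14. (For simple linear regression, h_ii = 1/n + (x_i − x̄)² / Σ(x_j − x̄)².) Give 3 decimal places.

h = 0.149

x̄ = (3 + 4 + 7 + 14 + 16 + 19 + 24)/7 = 12.4286
Σ(x − x̄)² = 88.898 + 71.0408 + 29.4694 + 2.46939 + 12.7551 + 43.1837 + 133.898 = 381.714
h = 1/7 + (1.57143)²/381.714 = 0.142857 + 0.0064692 = 0.149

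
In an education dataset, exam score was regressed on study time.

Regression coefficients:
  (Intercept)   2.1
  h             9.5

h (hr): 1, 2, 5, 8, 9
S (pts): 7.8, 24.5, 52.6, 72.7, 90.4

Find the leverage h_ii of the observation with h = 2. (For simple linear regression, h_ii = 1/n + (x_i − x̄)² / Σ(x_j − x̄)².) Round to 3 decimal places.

h̄ = (1 + 2 + 5 + 8 + 9)/5 = 5
Σ(h − h̄)² = 16 + 9 + 0 + 9 + 16 = 50
h = 1/5 + (-3)²/50 = 0.2 + 0.18 = 0.380

h = 0.380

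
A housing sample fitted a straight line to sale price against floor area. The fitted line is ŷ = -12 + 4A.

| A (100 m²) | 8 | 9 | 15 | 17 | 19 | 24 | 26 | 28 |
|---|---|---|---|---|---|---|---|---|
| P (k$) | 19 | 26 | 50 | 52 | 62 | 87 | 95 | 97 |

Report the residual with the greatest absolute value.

A=8: ŷ = -12 + 4·8 = 20; e = 19 − 20 = -1
A=9: ŷ = -12 + 4·9 = 24; e = 26 − 24 = 2
A=15: ŷ = -12 + 4·15 = 48; e = 50 − 48 = 2
A=17: ŷ = -12 + 4·17 = 56; e = 52 − 56 = -4
A=19: ŷ = -12 + 4·19 = 64; e = 62 − 64 = -2
A=24: ŷ = -12 + 4·24 = 84; e = 87 − 84 = 3
A=26: ŷ = -12 + 4·26 = 92; e = 95 − 92 = 3
A=28: ŷ = -12 + 4·28 = 100; e = 97 − 100 = -3
Largest |e| is 4 at A = 17, residual -4.

e = -4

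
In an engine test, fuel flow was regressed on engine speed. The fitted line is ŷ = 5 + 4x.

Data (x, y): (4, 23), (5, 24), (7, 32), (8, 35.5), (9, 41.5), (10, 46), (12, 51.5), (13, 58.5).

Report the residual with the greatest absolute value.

x=4: ŷ = 5 + 4·4 = 21; r = 23 − 21 = 2
x=5: ŷ = 5 + 4·5 = 25; r = 24 − 25 = -1
x=7: ŷ = 5 + 4·7 = 33; r = 32 − 33 = -1
x=8: ŷ = 5 + 4·8 = 37; r = 35.5 − 37 = -1.5
x=9: ŷ = 5 + 4·9 = 41; r = 41.5 − 41 = 0.5
x=10: ŷ = 5 + 4·10 = 45; r = 46 − 45 = 1
x=12: ŷ = 5 + 4·12 = 53; r = 51.5 − 53 = -1.5
x=13: ŷ = 5 + 4·13 = 57; r = 58.5 − 57 = 1.5
Largest |r| is 2 at x = 4, residual 2.

r = 2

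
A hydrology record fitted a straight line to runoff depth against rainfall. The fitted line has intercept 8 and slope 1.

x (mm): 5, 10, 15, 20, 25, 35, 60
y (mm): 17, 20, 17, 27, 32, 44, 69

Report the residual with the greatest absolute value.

x=5: ŷ = 8 + 5 = 13; e = 17 − 13 = 4
x=10: ŷ = 8 + 10 = 18; e = 20 − 18 = 2
x=15: ŷ = 8 + 15 = 23; e = 17 − 23 = -6
x=20: ŷ = 8 + 20 = 28; e = 27 − 28 = -1
x=25: ŷ = 8 + 25 = 33; e = 32 − 33 = -1
x=35: ŷ = 8 + 35 = 43; e = 44 − 43 = 1
x=60: ŷ = 8 + 60 = 68; e = 69 − 68 = 1
Largest |e| is 6 at x = 15, residual -6.

e = -6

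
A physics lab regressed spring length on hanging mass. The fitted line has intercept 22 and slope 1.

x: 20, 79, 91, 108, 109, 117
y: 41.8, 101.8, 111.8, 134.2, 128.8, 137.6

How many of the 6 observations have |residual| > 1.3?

3

x=20: ŷ = 22 + 20 = 42; r = 41.8 − 42 = -0.2
x=79: ŷ = 22 + 79 = 101; r = 101.8 − 101 = 0.8
x=91: ŷ = 22 + 91 = 113; r = 111.8 − 113 = -1.2
x=108: ŷ = 22 + 108 = 130; r = 134.2 − 130 = 4.2
x=109: ŷ = 22 + 109 = 131; r = 128.8 − 131 = -2.2
x=117: ŷ = 22 + 117 = 139; r = 137.6 − 139 = -1.4
|r| > 1.3: x=108 (|r|=4.2), x=109 (|r|=2.2), x=117 (|r|=1.4) → 3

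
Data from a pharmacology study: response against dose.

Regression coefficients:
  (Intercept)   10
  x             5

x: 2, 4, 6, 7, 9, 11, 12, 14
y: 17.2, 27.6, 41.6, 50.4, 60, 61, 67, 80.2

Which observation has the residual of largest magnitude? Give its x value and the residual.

x = 7, r = 5.4

x=2: ŷ = 10 + 5·2 = 20; r = 17.2 − 20 = -2.8
x=4: ŷ = 10 + 5·4 = 30; r = 27.6 − 30 = -2.4
x=6: ŷ = 10 + 5·6 = 40; r = 41.6 − 40 = 1.6
x=7: ŷ = 10 + 5·7 = 45; r = 50.4 − 45 = 5.4
x=9: ŷ = 10 + 5·9 = 55; r = 60 − 55 = 5
x=11: ŷ = 10 + 5·11 = 65; r = 61 − 65 = -4
x=12: ŷ = 10 + 5·12 = 70; r = 67 − 70 = -3
x=14: ŷ = 10 + 5·14 = 80; r = 80.2 − 80 = 0.2
Largest |r| is 5.4 at x = 7, residual 5.4.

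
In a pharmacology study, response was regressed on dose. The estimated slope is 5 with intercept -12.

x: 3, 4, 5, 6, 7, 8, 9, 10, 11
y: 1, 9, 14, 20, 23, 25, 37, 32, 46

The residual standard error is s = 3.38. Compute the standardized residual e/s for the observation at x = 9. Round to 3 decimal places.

ŷ = -12 + 5·9 = 33
e = 37 − 33 = 4
e/s = 4 / 3.38 = 1.183

1.183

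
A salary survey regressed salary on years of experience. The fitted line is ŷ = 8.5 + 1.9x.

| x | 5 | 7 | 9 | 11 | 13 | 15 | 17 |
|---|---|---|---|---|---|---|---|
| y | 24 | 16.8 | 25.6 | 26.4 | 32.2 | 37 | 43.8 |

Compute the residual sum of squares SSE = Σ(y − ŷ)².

x=5: ŷ = 8.5 + 1.9·5 = 18; e = 24 − 18 = 6
x=7: ŷ = 8.5 + 1.9·7 = 21.8; e = 16.8 − 21.8 = -5
x=9: ŷ = 8.5 + 1.9·9 = 25.6; e = 25.6 − 25.6 = 0
x=11: ŷ = 8.5 + 1.9·11 = 29.4; e = 26.4 − 29.4 = -3
x=13: ŷ = 8.5 + 1.9·13 = 33.2; e = 32.2 − 33.2 = -1
x=15: ŷ = 8.5 + 1.9·15 = 37; e = 37 − 37 = 0
x=17: ŷ = 8.5 + 1.9·17 = 40.8; e = 43.8 − 40.8 = 3
SSE = 36 + 25 + 0 + 9 + 1 + 0 + 9 = 80

SSE = 80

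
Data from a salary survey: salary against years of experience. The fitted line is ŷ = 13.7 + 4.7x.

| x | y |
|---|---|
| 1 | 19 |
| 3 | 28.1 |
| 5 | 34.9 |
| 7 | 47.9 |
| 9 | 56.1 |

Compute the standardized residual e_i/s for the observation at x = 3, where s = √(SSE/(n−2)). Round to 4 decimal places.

x=1: ŷ = 13.7 + 4.7·1 = 18.4; e = 19 − 18.4 = 0.6
x=3: ŷ = 13.7 + 4.7·3 = 27.8; e = 28.1 − 27.8 = 0.3
x=5: ŷ = 13.7 + 4.7·5 = 37.2; e = 34.9 − 37.2 = -2.3
x=7: ŷ = 13.7 + 4.7·7 = 46.6; e = 47.9 − 46.6 = 1.3
x=9: ŷ = 13.7 + 4.7·9 = 56; e = 56.1 − 56 = 0.1
SSE = 0.36 + 0.09 + 5.29 + 1.69 + 0.01 = 7.44
s = √(7.44/3) = 1.5748
e/s = 0.3 / 1.5748 = 0.1905

0.1905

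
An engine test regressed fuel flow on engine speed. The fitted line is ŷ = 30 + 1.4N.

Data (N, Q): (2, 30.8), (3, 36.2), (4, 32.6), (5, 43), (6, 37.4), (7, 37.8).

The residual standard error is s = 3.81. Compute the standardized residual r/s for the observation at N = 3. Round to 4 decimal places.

ŷ = 30 + 1.4·3 = 34.2
r = 36.2 − 34.2 = 2
r/s = 2 / 3.81 = 0.5249

0.5249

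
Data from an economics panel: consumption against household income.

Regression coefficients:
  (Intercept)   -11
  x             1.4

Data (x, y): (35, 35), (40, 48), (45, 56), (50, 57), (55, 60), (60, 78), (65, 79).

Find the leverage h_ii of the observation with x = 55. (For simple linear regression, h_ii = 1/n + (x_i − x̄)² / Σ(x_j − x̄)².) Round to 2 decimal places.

h = 0.18

x̄ = (35 + 40 + 45 + 50 + 55 + 60 + 65)/7 = 50
Σ(x − x̄)² = 225 + 100 + 25 + 0 + 25 + 100 + 225 = 700
h = 1/7 + (5)²/700 = 0.142857 + 0.0357143 = 0.18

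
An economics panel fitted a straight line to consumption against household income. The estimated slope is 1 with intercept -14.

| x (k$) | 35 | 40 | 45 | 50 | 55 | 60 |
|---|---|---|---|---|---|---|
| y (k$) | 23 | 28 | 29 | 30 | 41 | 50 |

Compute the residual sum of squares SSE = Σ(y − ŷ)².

x=35: ŷ = -14 + 35 = 21; r = 23 − 21 = 2
x=40: ŷ = -14 + 40 = 26; r = 28 − 26 = 2
x=45: ŷ = -14 + 45 = 31; r = 29 − 31 = -2
x=50: ŷ = -14 + 50 = 36; r = 30 − 36 = -6
x=55: ŷ = -14 + 55 = 41; r = 41 − 41 = 0
x=60: ŷ = -14 + 60 = 46; r = 50 − 46 = 4
SSE = 4 + 4 + 4 + 36 + 0 + 16 = 64

SSE = 64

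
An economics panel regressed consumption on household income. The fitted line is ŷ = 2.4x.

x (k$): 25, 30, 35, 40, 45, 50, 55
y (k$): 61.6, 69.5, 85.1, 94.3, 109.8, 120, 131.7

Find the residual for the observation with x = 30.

ŷ = 2.4·30 = 72
r = 69.5 − 72 = -2.5

r = -2.5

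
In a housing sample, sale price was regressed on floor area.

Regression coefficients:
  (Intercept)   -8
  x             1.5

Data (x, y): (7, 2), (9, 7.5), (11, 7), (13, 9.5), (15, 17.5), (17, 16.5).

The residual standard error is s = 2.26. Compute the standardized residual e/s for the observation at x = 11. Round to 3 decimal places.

-0.664

ŷ = -8 + 1.5·11 = 8.5
e = 7 − 8.5 = -1.5
e/s = -1.5 / 2.26 = -0.664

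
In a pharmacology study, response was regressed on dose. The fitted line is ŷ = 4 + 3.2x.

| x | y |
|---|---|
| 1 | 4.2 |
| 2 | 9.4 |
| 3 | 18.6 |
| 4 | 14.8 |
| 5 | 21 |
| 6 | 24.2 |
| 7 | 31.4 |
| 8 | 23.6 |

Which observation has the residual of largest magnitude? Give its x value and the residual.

x=1: ŷ = 4 + 3.2·1 = 7.2; r = 4.2 − 7.2 = -3
x=2: ŷ = 4 + 3.2·2 = 10.4; r = 9.4 − 10.4 = -1
x=3: ŷ = 4 + 3.2·3 = 13.6; r = 18.6 − 13.6 = 5
x=4: ŷ = 4 + 3.2·4 = 16.8; r = 14.8 − 16.8 = -2
x=5: ŷ = 4 + 3.2·5 = 20; r = 21 − 20 = 1
x=6: ŷ = 4 + 3.2·6 = 23.2; r = 24.2 − 23.2 = 1
x=7: ŷ = 4 + 3.2·7 = 26.4; r = 31.4 − 26.4 = 5
x=8: ŷ = 4 + 3.2·8 = 29.6; r = 23.6 − 29.6 = -6
Largest |r| is 6 at x = 8, residual -6.

x = 8, r = -6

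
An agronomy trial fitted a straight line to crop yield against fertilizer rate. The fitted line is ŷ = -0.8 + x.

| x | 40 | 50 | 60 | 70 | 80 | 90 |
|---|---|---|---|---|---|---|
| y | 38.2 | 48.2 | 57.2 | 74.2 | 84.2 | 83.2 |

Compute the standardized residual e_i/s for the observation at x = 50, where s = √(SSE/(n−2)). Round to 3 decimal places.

x=40: ŷ = -0.8 + 40 = 39.2; e = 38.2 − 39.2 = -1
x=50: ŷ = -0.8 + 50 = 49.2; e = 48.2 − 49.2 = -1
x=60: ŷ = -0.8 + 60 = 59.2; e = 57.2 − 59.2 = -2
x=70: ŷ = -0.8 + 70 = 69.2; e = 74.2 − 69.2 = 5
x=80: ŷ = -0.8 + 80 = 79.2; e = 84.2 − 79.2 = 5
x=90: ŷ = -0.8 + 90 = 89.2; e = 83.2 − 89.2 = -6
SSE = 1 + 1 + 4 + 25 + 25 + 36 = 92
s = √(92/4) = 4.79583
e/s = -1 / 4.79583 = -0.209

-0.209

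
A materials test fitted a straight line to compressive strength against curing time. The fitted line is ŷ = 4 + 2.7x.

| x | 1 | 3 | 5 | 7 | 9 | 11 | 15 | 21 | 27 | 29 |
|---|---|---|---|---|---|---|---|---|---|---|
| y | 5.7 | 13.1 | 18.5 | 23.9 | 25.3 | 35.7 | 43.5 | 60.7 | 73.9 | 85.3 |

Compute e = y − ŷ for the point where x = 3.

e = 1

ŷ = 4 + 2.7·3 = 12.1
e = 13.1 − 12.1 = 1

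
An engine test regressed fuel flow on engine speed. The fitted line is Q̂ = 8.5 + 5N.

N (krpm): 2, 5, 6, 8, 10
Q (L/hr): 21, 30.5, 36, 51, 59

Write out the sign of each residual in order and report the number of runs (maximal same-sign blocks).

3 runs

N=2: Q̂ = 8.5 + 5·2 = 18.5; r = 21 − 18.5 = 2.5
N=5: Q̂ = 8.5 + 5·5 = 33.5; r = 30.5 − 33.5 = -3
N=6: Q̂ = 8.5 + 5·6 = 38.5; r = 36 − 38.5 = -2.5
N=8: Q̂ = 8.5 + 5·8 = 48.5; r = 51 − 48.5 = 2.5
N=10: Q̂ = 8.5 + 5·10 = 58.5; r = 59 − 58.5 = 0.5
Signs: + − − + +
Runs: +×1, −×2, +×2 → 3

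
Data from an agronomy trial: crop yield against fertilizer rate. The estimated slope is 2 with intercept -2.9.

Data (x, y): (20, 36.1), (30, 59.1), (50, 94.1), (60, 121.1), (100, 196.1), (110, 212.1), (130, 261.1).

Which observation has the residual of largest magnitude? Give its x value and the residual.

x = 110, r = -5

x=20: ŷ = -2.9 + 2·20 = 37.1; r = 36.1 − 37.1 = -1
x=30: ŷ = -2.9 + 2·30 = 57.1; r = 59.1 − 57.1 = 2
x=50: ŷ = -2.9 + 2·50 = 97.1; r = 94.1 − 97.1 = -3
x=60: ŷ = -2.9 + 2·60 = 117.1; r = 121.1 − 117.1 = 4
x=100: ŷ = -2.9 + 2·100 = 197.1; r = 196.1 − 197.1 = -1
x=110: ŷ = -2.9 + 2·110 = 217.1; r = 212.1 − 217.1 = -5
x=130: ŷ = -2.9 + 2·130 = 257.1; r = 261.1 − 257.1 = 4
Largest |r| is 5 at x = 110, residual -5.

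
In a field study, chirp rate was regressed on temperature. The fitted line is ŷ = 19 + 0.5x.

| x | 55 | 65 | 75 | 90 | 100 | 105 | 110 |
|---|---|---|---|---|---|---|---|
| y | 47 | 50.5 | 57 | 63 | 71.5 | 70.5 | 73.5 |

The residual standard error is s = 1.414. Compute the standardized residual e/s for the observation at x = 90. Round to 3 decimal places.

ŷ = 19 + 0.5·90 = 64
e = 63 − 64 = -1
e/s = -1 / 1.414 = -0.707

-0.707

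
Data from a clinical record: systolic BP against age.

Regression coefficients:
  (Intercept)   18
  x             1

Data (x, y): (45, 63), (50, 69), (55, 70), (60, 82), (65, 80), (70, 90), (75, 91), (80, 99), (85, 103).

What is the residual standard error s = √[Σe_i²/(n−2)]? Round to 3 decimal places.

x=45: ŷ = 18 + 45 = 63; e = 63 − 63 = 0
x=50: ŷ = 18 + 50 = 68; e = 69 − 68 = 1
x=55: ŷ = 18 + 55 = 73; e = 70 − 73 = -3
x=60: ŷ = 18 + 60 = 78; e = 82 − 78 = 4
x=65: ŷ = 18 + 65 = 83; e = 80 − 83 = -3
x=70: ŷ = 18 + 70 = 88; e = 90 − 88 = 2
x=75: ŷ = 18 + 75 = 93; e = 91 − 93 = -2
x=80: ŷ = 18 + 80 = 98; e = 99 − 98 = 1
x=85: ŷ = 18 + 85 = 103; e = 103 − 103 = 0
SSE = 0 + 1 + 9 + 16 + 9 + 4 + 4 + 1 + 0 = 44
s = √(44/7) = √6.28571 ≈ 2.507

s = 2.507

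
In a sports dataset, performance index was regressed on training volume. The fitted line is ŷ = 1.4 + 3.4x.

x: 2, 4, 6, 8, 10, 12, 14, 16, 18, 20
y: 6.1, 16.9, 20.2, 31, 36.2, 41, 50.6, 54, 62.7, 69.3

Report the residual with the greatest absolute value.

e = 2.4

x=2: ŷ = 1.4 + 3.4·2 = 8.2; e = 6.1 − 8.2 = -2.1
x=4: ŷ = 1.4 + 3.4·4 = 15; e = 16.9 − 15 = 1.9
x=6: ŷ = 1.4 + 3.4·6 = 21.8; e = 20.2 − 21.8 = -1.6
x=8: ŷ = 1.4 + 3.4·8 = 28.6; e = 31 − 28.6 = 2.4
x=10: ŷ = 1.4 + 3.4·10 = 35.4; e = 36.2 − 35.4 = 0.8
x=12: ŷ = 1.4 + 3.4·12 = 42.2; e = 41 − 42.2 = -1.2
x=14: ŷ = 1.4 + 3.4·14 = 49; e = 50.6 − 49 = 1.6
x=16: ŷ = 1.4 + 3.4·16 = 55.8; e = 54 − 55.8 = -1.8
x=18: ŷ = 1.4 + 3.4·18 = 62.6; e = 62.7 − 62.6 = 0.1
x=20: ŷ = 1.4 + 3.4·20 = 69.4; e = 69.3 − 69.4 = -0.1
Largest |e| is 2.4 at x = 8, residual 2.4.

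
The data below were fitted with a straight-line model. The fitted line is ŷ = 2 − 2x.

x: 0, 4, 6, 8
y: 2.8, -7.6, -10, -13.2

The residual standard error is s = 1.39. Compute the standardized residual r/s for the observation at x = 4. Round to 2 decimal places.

-1.15

ŷ = 2 − 2·4 = -6
r = -7.6 − (-6) = -1.6
r/s = -1.6 / 1.39 = -1.15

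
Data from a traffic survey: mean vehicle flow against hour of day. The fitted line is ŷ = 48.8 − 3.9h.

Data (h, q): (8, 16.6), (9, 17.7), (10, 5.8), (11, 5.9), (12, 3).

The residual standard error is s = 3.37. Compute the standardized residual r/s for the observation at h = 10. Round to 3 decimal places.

ŷ = 48.8 − 3.9·10 = 9.8
r = 5.8 − 9.8 = -4
r/s = -4 / 3.37 = -1.187

-1.187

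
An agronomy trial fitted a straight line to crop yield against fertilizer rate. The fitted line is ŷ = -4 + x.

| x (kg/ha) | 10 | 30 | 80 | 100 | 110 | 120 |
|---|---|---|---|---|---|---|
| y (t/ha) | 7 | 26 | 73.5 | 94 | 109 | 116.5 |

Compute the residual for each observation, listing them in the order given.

x=10: ŷ = -4 + 10 = 6; e = 7 − 6 = 1
x=30: ŷ = -4 + 30 = 26; e = 26 − 26 = 0
x=80: ŷ = -4 + 80 = 76; e = 73.5 − 76 = -2.5
x=100: ŷ = -4 + 100 = 96; e = 94 − 96 = -2
x=110: ŷ = -4 + 110 = 106; e = 109 − 106 = 3
x=120: ŷ = -4 + 120 = 116; e = 116.5 − 116 = 0.5

1, 0, -2.5, -2, 3, 0.5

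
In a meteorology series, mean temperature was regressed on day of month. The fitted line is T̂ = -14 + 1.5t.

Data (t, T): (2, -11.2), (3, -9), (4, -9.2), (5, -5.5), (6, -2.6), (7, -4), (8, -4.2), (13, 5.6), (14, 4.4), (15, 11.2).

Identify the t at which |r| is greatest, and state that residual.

t=2: T̂ = -14 + 1.5·2 = -11; r = -11.2 − (-11) = -0.2
t=3: T̂ = -14 + 1.5·3 = -9.5; r = -9 − (-9.5) = 0.5
t=4: T̂ = -14 + 1.5·4 = -8; r = -9.2 − (-8) = -1.2
t=5: T̂ = -14 + 1.5·5 = -6.5; r = -5.5 − (-6.5) = 1
t=6: T̂ = -14 + 1.5·6 = -5; r = -2.6 − (-5) = 2.4
t=7: T̂ = -14 + 1.5·7 = -3.5; r = -4 − (-3.5) = -0.5
t=8: T̂ = -14 + 1.5·8 = -2; r = -4.2 − (-2) = -2.2
t=13: T̂ = -14 + 1.5·13 = 5.5; r = 5.6 − 5.5 = 0.1
t=14: T̂ = -14 + 1.5·14 = 7; r = 4.4 − 7 = -2.6
t=15: T̂ = -14 + 1.5·15 = 8.5; r = 11.2 − 8.5 = 2.7
Largest |r| is 2.7 at t = 15, residual 2.7.

t = 15, r = 2.7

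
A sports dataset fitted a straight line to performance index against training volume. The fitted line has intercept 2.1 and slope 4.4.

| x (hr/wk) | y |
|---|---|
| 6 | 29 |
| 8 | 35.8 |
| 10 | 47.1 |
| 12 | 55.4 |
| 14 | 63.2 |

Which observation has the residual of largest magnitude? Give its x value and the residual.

x=6: ŷ = 2.1 + 4.4·6 = 28.5; e = 29 − 28.5 = 0.5
x=8: ŷ = 2.1 + 4.4·8 = 37.3; e = 35.8 − 37.3 = -1.5
x=10: ŷ = 2.1 + 4.4·10 = 46.1; e = 47.1 − 46.1 = 1
x=12: ŷ = 2.1 + 4.4·12 = 54.9; e = 55.4 − 54.9 = 0.5
x=14: ŷ = 2.1 + 4.4·14 = 63.7; e = 63.2 − 63.7 = -0.5
Largest |e| is 1.5 at x = 8, residual -1.5.

x = 8, e = -1.5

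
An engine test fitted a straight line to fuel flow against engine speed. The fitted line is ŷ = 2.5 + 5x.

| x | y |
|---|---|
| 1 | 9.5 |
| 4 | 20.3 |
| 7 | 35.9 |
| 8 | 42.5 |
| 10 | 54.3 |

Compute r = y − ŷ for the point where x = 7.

r = -1.6

ŷ = 2.5 + 5·7 = 37.5
r = 35.9 − 37.5 = -1.6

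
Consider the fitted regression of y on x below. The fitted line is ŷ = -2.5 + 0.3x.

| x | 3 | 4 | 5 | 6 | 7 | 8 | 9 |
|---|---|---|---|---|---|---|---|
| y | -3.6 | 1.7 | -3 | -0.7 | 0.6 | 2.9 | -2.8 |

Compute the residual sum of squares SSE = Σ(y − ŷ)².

x=3: ŷ = -2.5 + 0.3·3 = -1.6; r = -3.6 − (-1.6) = -2
x=4: ŷ = -2.5 + 0.3·4 = -1.3; r = 1.7 − (-1.3) = 3
x=5: ŷ = -2.5 + 0.3·5 = -1; r = -3 − (-1) = -2
x=6: ŷ = -2.5 + 0.3·6 = -0.7; r = -0.7 − (-0.7) = 0
x=7: ŷ = -2.5 + 0.3·7 = -0.4; r = 0.6 − (-0.4) = 1
x=8: ŷ = -2.5 + 0.3·8 = -0.1; r = 2.9 − (-0.1) = 3
x=9: ŷ = -2.5 + 0.3·9 = 0.2; r = -2.8 − 0.2 = -3
SSE = 4 + 9 + 4 + 0 + 1 + 9 + 9 = 36

SSE = 36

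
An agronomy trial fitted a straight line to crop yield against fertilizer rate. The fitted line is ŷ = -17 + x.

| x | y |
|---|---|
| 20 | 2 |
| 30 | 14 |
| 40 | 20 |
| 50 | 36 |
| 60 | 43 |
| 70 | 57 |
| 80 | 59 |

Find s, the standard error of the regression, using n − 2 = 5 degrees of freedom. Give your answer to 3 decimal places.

s = 3.225

x=20: ŷ = -17 + 20 = 3; r = 2 − 3 = -1
x=30: ŷ = -17 + 30 = 13; r = 14 − 13 = 1
x=40: ŷ = -17 + 40 = 23; r = 20 − 23 = -3
x=50: ŷ = -17 + 50 = 33; r = 36 − 33 = 3
x=60: ŷ = -17 + 60 = 43; r = 43 − 43 = 0
x=70: ŷ = -17 + 70 = 53; r = 57 − 53 = 4
x=80: ŷ = -17 + 80 = 63; r = 59 − 63 = -4
SSE = 1 + 1 + 9 + 9 + 0 + 16 + 16 = 52
s = √(52/5) = √10.4 ≈ 3.225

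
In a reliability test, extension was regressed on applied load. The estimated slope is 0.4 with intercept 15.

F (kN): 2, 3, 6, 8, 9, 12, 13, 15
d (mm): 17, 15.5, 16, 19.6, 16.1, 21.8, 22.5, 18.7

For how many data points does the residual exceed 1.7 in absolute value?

F=2: d̂ = 15 + 0.4·2 = 15.8; r = 17 − 15.8 = 1.2
F=3: d̂ = 15 + 0.4·3 = 16.2; r = 15.5 − 16.2 = -0.7
F=6: d̂ = 15 + 0.4·6 = 17.4; r = 16 − 17.4 = -1.4
F=8: d̂ = 15 + 0.4·8 = 18.2; r = 19.6 − 18.2 = 1.4
F=9: d̂ = 15 + 0.4·9 = 18.6; r = 16.1 − 18.6 = -2.5
F=12: d̂ = 15 + 0.4·12 = 19.8; r = 21.8 − 19.8 = 2
F=13: d̂ = 15 + 0.4·13 = 20.2; r = 22.5 − 20.2 = 2.3
F=15: d̂ = 15 + 0.4·15 = 21; r = 18.7 − 21 = -2.3
|r| > 1.7: F=9 (|r|=2.5), F=12 (|r|=2), F=13 (|r|=2.3), F=15 (|r|=2.3) → 4

4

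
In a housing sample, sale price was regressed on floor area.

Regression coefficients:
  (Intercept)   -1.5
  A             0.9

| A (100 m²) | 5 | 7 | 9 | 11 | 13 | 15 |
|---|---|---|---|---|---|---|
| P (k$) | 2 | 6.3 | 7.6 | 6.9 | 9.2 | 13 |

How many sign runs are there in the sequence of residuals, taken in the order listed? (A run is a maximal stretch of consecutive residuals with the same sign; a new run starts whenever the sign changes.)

A=5: ŷ = -1.5 + 0.9·5 = 3; r = 2 − 3 = -1
A=7: ŷ = -1.5 + 0.9·7 = 4.8; r = 6.3 − 4.8 = 1.5
A=9: ŷ = -1.5 + 0.9·9 = 6.6; r = 7.6 − 6.6 = 1
A=11: ŷ = -1.5 + 0.9·11 = 8.4; r = 6.9 − 8.4 = -1.5
A=13: ŷ = -1.5 + 0.9·13 = 10.2; r = 9.2 − 10.2 = -1
A=15: ŷ = -1.5 + 0.9·15 = 12; r = 13 − 12 = 1
Signs: − + + − − +
Runs: −×1, +×2, −×2, +×1 → 4

4 runs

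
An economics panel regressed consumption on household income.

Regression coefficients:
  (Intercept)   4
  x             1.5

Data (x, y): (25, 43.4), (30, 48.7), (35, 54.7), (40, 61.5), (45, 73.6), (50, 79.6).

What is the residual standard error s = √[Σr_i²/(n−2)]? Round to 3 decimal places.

s = 2.119

x=25: ŷ = 4 + 1.5·25 = 41.5; r = 43.4 − 41.5 = 1.9
x=30: ŷ = 4 + 1.5·30 = 49; r = 48.7 − 49 = -0.3
x=35: ŷ = 4 + 1.5·35 = 56.5; r = 54.7 − 56.5 = -1.8
x=40: ŷ = 4 + 1.5·40 = 64; r = 61.5 − 64 = -2.5
x=45: ŷ = 4 + 1.5·45 = 71.5; r = 73.6 − 71.5 = 2.1
x=50: ŷ = 4 + 1.5·50 = 79; r = 79.6 − 79 = 0.6
SSE = 3.61 + 0.09 + 3.24 + 6.25 + 4.41 + 0.36 = 17.96
s = √(17.96/4) = √4.49 ≈ 2.119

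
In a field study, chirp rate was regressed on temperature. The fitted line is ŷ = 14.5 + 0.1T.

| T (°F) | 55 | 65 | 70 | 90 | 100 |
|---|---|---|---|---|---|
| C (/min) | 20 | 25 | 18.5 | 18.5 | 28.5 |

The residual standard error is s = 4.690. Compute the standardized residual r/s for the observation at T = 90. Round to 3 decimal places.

ŷ = 14.5 + 0.1·90 = 23.5
r = 18.5 − 23.5 = -5
r/s = -5 / 4.690 = -1.066

-1.066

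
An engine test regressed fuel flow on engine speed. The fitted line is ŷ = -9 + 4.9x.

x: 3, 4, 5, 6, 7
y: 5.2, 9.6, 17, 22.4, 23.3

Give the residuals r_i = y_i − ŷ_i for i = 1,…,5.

x=3: ŷ = -9 + 4.9·3 = 5.7; r = 5.2 − 5.7 = -0.5
x=4: ŷ = -9 + 4.9·4 = 10.6; r = 9.6 − 10.6 = -1
x=5: ŷ = -9 + 4.9·5 = 15.5; r = 17 − 15.5 = 1.5
x=6: ŷ = -9 + 4.9·6 = 20.4; r = 22.4 − 20.4 = 2
x=7: ŷ = -9 + 4.9·7 = 25.3; r = 23.3 − 25.3 = -2

-0.5, -1, 1.5, 2, -2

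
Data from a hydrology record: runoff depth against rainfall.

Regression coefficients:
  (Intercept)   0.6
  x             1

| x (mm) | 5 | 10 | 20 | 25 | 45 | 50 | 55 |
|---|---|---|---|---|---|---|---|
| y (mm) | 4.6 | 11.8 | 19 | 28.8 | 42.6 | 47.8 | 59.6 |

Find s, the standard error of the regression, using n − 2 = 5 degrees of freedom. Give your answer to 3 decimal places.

x=5: ŷ = 0.6 + 5 = 5.6; e = 4.6 − 5.6 = -1
x=10: ŷ = 0.6 + 10 = 10.6; e = 11.8 − 10.6 = 1.2
x=20: ŷ = 0.6 + 20 = 20.6; e = 19 − 20.6 = -1.6
x=25: ŷ = 0.6 + 25 = 25.6; e = 28.8 − 25.6 = 3.2
x=45: ŷ = 0.6 + 45 = 45.6; e = 42.6 − 45.6 = -3
x=50: ŷ = 0.6 + 50 = 50.6; e = 47.8 − 50.6 = -2.8
x=55: ŷ = 0.6 + 55 = 55.6; e = 59.6 − 55.6 = 4
SSE = 1 + 1.44 + 2.56 + 10.24 + 9 + 7.84 + 16 = 48.08
s = √(48.08/5) = √9.616 ≈ 3.101

s = 3.101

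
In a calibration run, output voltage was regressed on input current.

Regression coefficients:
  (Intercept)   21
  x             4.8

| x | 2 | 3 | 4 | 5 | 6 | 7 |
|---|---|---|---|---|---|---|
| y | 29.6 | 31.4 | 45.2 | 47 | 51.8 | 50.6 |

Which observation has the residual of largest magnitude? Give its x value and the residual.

x = 4, r = 5

x=2: ŷ = 21 + 4.8·2 = 30.6; r = 29.6 − 30.6 = -1
x=3: ŷ = 21 + 4.8·3 = 35.4; r = 31.4 − 35.4 = -4
x=4: ŷ = 21 + 4.8·4 = 40.2; r = 45.2 − 40.2 = 5
x=5: ŷ = 21 + 4.8·5 = 45; r = 47 − 45 = 2
x=6: ŷ = 21 + 4.8·6 = 49.8; r = 51.8 − 49.8 = 2
x=7: ŷ = 21 + 4.8·7 = 54.6; r = 50.6 − 54.6 = -4
Largest |r| is 5 at x = 4, residual 5.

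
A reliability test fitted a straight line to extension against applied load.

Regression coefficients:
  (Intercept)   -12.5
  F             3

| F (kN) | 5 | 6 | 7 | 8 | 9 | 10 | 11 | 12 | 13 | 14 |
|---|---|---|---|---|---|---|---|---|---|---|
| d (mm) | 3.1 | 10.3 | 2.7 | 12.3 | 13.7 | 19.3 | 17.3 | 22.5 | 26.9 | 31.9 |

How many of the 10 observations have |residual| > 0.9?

F=5: d̂ = -12.5 + 3·5 = 2.5; r = 3.1 − 2.5 = 0.6
F=6: d̂ = -12.5 + 3·6 = 5.5; r = 10.3 − 5.5 = 4.8
F=7: d̂ = -12.5 + 3·7 = 8.5; r = 2.7 − 8.5 = -5.8
F=8: d̂ = -12.5 + 3·8 = 11.5; r = 12.3 − 11.5 = 0.8
F=9: d̂ = -12.5 + 3·9 = 14.5; r = 13.7 − 14.5 = -0.8
F=10: d̂ = -12.5 + 3·10 = 17.5; r = 19.3 − 17.5 = 1.8
F=11: d̂ = -12.5 + 3·11 = 20.5; r = 17.3 − 20.5 = -3.2
F=12: d̂ = -12.5 + 3·12 = 23.5; r = 22.5 − 23.5 = -1
F=13: d̂ = -12.5 + 3·13 = 26.5; r = 26.9 − 26.5 = 0.4
F=14: d̂ = -12.5 + 3·14 = 29.5; r = 31.9 − 29.5 = 2.4
|r| > 0.9: F=6 (|r|=4.8), F=7 (|r|=5.8), F=10 (|r|=1.8), F=11 (|r|=3.2), F=12 (|r|=1), F=14 (|r|=2.4) → 6

6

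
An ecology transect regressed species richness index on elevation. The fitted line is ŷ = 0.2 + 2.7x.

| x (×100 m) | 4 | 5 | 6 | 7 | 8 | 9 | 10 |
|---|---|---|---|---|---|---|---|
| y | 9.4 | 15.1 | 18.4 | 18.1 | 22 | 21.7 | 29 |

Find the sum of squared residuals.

SSE = 20.64

x=4: ŷ = 0.2 + 2.7·4 = 11; r = 9.4 − 11 = -1.6
x=5: ŷ = 0.2 + 2.7·5 = 13.7; r = 15.1 − 13.7 = 1.4
x=6: ŷ = 0.2 + 2.7·6 = 16.4; r = 18.4 − 16.4 = 2
x=7: ŷ = 0.2 + 2.7·7 = 19.1; r = 18.1 − 19.1 = -1
x=8: ŷ = 0.2 + 2.7·8 = 21.8; r = 22 − 21.8 = 0.2
x=9: ŷ = 0.2 + 2.7·9 = 24.5; r = 21.7 − 24.5 = -2.8
x=10: ŷ = 0.2 + 2.7·10 = 27.2; r = 29 − 27.2 = 1.8
SSE = 2.56 + 1.96 + 4 + 1 + 0.04 + 7.84 + 3.24 = 20.64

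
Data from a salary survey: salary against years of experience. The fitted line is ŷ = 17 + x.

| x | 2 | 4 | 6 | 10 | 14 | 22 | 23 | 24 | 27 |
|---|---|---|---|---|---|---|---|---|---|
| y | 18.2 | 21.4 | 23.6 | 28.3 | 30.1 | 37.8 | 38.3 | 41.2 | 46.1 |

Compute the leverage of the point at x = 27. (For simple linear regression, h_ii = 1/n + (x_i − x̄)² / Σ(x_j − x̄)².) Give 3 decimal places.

x̄ = (2 + 4 + 6 + 10 + 14 + 22 + 23 + 24 + 27)/9 = 14.6667
Σ(x − x̄)² = 160.444 + 113.778 + 75.1111 + 21.7778 + 0.444444 + 53.7778 + 69.4444 + 87.1111 + 152.111 = 734
h = 1/9 + (12.3333)²/734 = 0.111111 + 0.207236 = 0.318

h = 0.318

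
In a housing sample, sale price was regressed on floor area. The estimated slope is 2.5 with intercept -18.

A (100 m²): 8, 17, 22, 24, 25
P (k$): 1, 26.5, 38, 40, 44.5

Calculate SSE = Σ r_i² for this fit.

A=8: P̂ = -18 + 2.5·8 = 2; r = 1 − 2 = -1
A=17: P̂ = -18 + 2.5·17 = 24.5; r = 26.5 − 24.5 = 2
A=22: P̂ = -18 + 2.5·22 = 37; r = 38 − 37 = 1
A=24: P̂ = -18 + 2.5·24 = 42; r = 40 − 42 = -2
A=25: P̂ = -18 + 2.5·25 = 44.5; r = 44.5 − 44.5 = 0
SSE = 1 + 4 + 1 + 4 + 0 = 10

SSE = 10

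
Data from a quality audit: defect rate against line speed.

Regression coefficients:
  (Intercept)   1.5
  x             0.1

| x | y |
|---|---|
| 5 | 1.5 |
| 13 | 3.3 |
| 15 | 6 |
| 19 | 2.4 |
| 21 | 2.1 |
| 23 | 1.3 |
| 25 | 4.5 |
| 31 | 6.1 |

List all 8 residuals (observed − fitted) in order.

x=5: ŷ = 1.5 + 0.1·5 = 2; e = 1.5 − 2 = -0.5
x=13: ŷ = 1.5 + 0.1·13 = 2.8; e = 3.3 − 2.8 = 0.5
x=15: ŷ = 1.5 + 0.1·15 = 3; e = 6 − 3 = 3
x=19: ŷ = 1.5 + 0.1·19 = 3.4; e = 2.4 − 3.4 = -1
x=21: ŷ = 1.5 + 0.1·21 = 3.6; e = 2.1 − 3.6 = -1.5
x=23: ŷ = 1.5 + 0.1·23 = 3.8; e = 1.3 − 3.8 = -2.5
x=25: ŷ = 1.5 + 0.1·25 = 4; e = 4.5 − 4 = 0.5
x=31: ŷ = 1.5 + 0.1·31 = 4.6; e = 6.1 − 4.6 = 1.5

-0.5, 0.5, 3, -1, -1.5, -2.5, 0.5, 1.5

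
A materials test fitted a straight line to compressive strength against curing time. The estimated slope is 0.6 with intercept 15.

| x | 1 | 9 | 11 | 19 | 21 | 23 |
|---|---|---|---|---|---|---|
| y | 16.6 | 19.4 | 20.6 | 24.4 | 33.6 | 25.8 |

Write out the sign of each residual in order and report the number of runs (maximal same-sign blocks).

4 runs

x=1: ŷ = 15 + 0.6·1 = 15.6; r = 16.6 − 15.6 = 1
x=9: ŷ = 15 + 0.6·9 = 20.4; r = 19.4 − 20.4 = -1
x=11: ŷ = 15 + 0.6·11 = 21.6; r = 20.6 − 21.6 = -1
x=19: ŷ = 15 + 0.6·19 = 26.4; r = 24.4 − 26.4 = -2
x=21: ŷ = 15 + 0.6·21 = 27.6; r = 33.6 − 27.6 = 6
x=23: ŷ = 15 + 0.6·23 = 28.8; r = 25.8 − 28.8 = -3
Signs: + − − − + −
Runs: +×1, −×3, +×1, −×1 → 4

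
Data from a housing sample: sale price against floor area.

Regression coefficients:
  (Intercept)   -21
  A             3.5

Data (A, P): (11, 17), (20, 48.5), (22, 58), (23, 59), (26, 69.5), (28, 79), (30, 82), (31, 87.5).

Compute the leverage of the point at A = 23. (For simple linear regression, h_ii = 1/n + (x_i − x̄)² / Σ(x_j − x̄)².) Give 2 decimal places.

h = 0.13

Ā = (11 + 20 + 22 + 23 + 26 + 28 + 30 + 31)/8 = 23.875
Σ(A − Ā)² = 165.766 + 15.0156 + 3.51562 + 0.765625 + 4.51562 + 17.0156 + 37.5156 + 50.7656 = 294.875
h = 1/8 + (-0.875)²/294.875 = 0.125 + 0.00259644 = 0.13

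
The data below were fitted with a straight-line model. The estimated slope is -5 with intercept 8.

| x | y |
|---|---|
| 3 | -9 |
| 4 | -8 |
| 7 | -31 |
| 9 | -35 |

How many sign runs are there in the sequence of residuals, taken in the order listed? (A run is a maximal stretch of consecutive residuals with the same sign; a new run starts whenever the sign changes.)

4 runs

x=3: ŷ = 8 − 5·3 = -7; e = -9 − (-7) = -2
x=4: ŷ = 8 − 5·4 = -12; e = -8 − (-12) = 4
x=7: ŷ = 8 − 5·7 = -27; e = -31 − (-27) = -4
x=9: ŷ = 8 − 5·9 = -37; e = -35 − (-37) = 2
Signs: − + − +
Runs: −×1, +×1, −×1, +×1 → 4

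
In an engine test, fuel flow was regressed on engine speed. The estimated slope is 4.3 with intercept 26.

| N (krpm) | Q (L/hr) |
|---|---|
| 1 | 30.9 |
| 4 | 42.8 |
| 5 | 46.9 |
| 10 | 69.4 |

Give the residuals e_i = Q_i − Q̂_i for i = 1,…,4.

0.6, -0.4, -0.6, 0.4

N=1: Q̂ = 26 + 4.3·1 = 30.3; e = 30.9 − 30.3 = 0.6
N=4: Q̂ = 26 + 4.3·4 = 43.2; e = 42.8 − 43.2 = -0.4
N=5: Q̂ = 26 + 4.3·5 = 47.5; e = 46.9 − 47.5 = -0.6
N=10: Q̂ = 26 + 4.3·10 = 69; e = 69.4 − 69 = 0.4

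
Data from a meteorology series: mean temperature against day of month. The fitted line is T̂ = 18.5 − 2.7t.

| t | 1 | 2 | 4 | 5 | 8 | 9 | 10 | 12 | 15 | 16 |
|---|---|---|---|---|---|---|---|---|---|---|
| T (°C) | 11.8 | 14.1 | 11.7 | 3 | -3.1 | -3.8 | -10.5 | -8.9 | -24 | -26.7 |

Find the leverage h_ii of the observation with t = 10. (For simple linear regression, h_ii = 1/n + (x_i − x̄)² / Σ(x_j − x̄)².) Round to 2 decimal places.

h = 0.11

t̄ = (1 + 2 + 4 + 5 + 8 + 9 + 10 + 12 + 15 + 16)/10 = 8.2
Σ(t − t̄)² = 51.84 + 38.44 + 17.64 + 10.24 + 0.04 + 0.64 + 3.24 + 14.44 + 46.24 + 60.84 = 243.6
h = 1/10 + (1.8)²/243.6 = 0.1 + 0.0133005 = 0.11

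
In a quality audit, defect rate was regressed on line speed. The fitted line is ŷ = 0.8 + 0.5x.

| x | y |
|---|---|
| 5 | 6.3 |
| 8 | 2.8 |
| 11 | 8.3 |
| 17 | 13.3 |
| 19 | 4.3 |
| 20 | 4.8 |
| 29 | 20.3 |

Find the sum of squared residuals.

x=5: ŷ = 0.8 + 0.5·5 = 3.3; r = 6.3 − 3.3 = 3
x=8: ŷ = 0.8 + 0.5·8 = 4.8; r = 2.8 − 4.8 = -2
x=11: ŷ = 0.8 + 0.5·11 = 6.3; r = 8.3 − 6.3 = 2
x=17: ŷ = 0.8 + 0.5·17 = 9.3; r = 13.3 − 9.3 = 4
x=19: ŷ = 0.8 + 0.5·19 = 10.3; r = 4.3 − 10.3 = -6
x=20: ŷ = 0.8 + 0.5·20 = 10.8; r = 4.8 − 10.8 = -6
x=29: ŷ = 0.8 + 0.5·29 = 15.3; r = 20.3 − 15.3 = 5
SSE = 9 + 4 + 4 + 16 + 36 + 36 + 25 = 130

SSE = 130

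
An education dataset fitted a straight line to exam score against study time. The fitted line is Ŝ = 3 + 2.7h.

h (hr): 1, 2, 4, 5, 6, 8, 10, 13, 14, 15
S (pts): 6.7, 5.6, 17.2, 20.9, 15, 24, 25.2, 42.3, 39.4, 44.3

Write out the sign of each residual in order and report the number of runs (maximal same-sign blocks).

h=1: Ŝ = 3 + 2.7·1 = 5.7; e = 6.7 − 5.7 = 1
h=2: Ŝ = 3 + 2.7·2 = 8.4; e = 5.6 − 8.4 = -2.8
h=4: Ŝ = 3 + 2.7·4 = 13.8; e = 17.2 − 13.8 = 3.4
h=5: Ŝ = 3 + 2.7·5 = 16.5; e = 20.9 − 16.5 = 4.4
h=6: Ŝ = 3 + 2.7·6 = 19.2; e = 15 − 19.2 = -4.2
h=8: Ŝ = 3 + 2.7·8 = 24.6; e = 24 − 24.6 = -0.6
h=10: Ŝ = 3 + 2.7·10 = 30; e = 25.2 − 30 = -4.8
h=13: Ŝ = 3 + 2.7·13 = 38.1; e = 42.3 − 38.1 = 4.2
h=14: Ŝ = 3 + 2.7·14 = 40.8; e = 39.4 − 40.8 = -1.4
h=15: Ŝ = 3 + 2.7·15 = 43.5; e = 44.3 − 43.5 = 0.8
Signs: + − + + − − − + − +
Runs: +×1, −×1, +×2, −×3, +×1, −×1, +×1 → 7

7 runs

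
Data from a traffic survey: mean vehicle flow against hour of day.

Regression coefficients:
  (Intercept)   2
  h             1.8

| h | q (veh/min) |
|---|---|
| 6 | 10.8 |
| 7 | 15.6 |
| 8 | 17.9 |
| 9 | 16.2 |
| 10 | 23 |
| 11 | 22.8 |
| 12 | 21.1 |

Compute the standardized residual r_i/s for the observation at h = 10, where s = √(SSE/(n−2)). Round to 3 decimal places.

h=6: ŷ = 2 + 1.8·6 = 12.8; r = 10.8 − 12.8 = -2
h=7: ŷ = 2 + 1.8·7 = 14.6; r = 15.6 − 14.6 = 1
h=8: ŷ = 2 + 1.8·8 = 16.4; r = 17.9 − 16.4 = 1.5
h=9: ŷ = 2 + 1.8·9 = 18.2; r = 16.2 − 18.2 = -2
h=10: ŷ = 2 + 1.8·10 = 20; r = 23 − 20 = 3
h=11: ŷ = 2 + 1.8·11 = 21.8; r = 22.8 − 21.8 = 1
h=12: ŷ = 2 + 1.8·12 = 23.6; r = 21.1 − 23.6 = -2.5
SSE = 4 + 1 + 2.25 + 4 + 9 + 1 + 6.25 = 27.5
s = √(27.5/5) = 2.34521
r/s = 3 / 2.34521 = 1.279

1.279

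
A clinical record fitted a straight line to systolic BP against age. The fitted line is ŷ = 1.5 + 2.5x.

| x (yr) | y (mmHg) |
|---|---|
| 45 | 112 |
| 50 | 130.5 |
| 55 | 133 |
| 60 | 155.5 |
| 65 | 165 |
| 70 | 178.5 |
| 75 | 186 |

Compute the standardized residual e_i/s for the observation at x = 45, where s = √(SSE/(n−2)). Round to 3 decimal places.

-0.482

x=45: ŷ = 1.5 + 2.5·45 = 114; e = 112 − 114 = -2
x=50: ŷ = 1.5 + 2.5·50 = 126.5; e = 130.5 − 126.5 = 4
x=55: ŷ = 1.5 + 2.5·55 = 139; e = 133 − 139 = -6
x=60: ŷ = 1.5 + 2.5·60 = 151.5; e = 155.5 − 151.5 = 4
x=65: ŷ = 1.5 + 2.5·65 = 164; e = 165 − 164 = 1
x=70: ŷ = 1.5 + 2.5·70 = 176.5; e = 178.5 − 176.5 = 2
x=75: ŷ = 1.5 + 2.5·75 = 189; e = 186 − 189 = -3
SSE = 4 + 16 + 36 + 16 + 1 + 4 + 9 = 86
s = √(86/5) = 4.14729
e/s = -2 / 4.14729 = -0.482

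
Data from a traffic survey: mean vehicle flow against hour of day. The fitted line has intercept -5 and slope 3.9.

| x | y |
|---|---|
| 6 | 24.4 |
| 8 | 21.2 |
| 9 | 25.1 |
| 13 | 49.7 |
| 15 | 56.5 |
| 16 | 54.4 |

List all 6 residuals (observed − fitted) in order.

x=6: ŷ = -5 + 3.9·6 = 18.4; r = 24.4 − 18.4 = 6
x=8: ŷ = -5 + 3.9·8 = 26.2; r = 21.2 − 26.2 = -5
x=9: ŷ = -5 + 3.9·9 = 30.1; r = 25.1 − 30.1 = -5
x=13: ŷ = -5 + 3.9·13 = 45.7; r = 49.7 − 45.7 = 4
x=15: ŷ = -5 + 3.9·15 = 53.5; r = 56.5 − 53.5 = 3
x=16: ŷ = -5 + 3.9·16 = 57.4; r = 54.4 − 57.4 = -3

6, -5, -5, 4, 3, -3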